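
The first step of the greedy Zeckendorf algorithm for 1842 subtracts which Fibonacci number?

1597 ≤ 1842 < 2584, so the largest Fibonacci number not exceeding 1842 is 1597.

1597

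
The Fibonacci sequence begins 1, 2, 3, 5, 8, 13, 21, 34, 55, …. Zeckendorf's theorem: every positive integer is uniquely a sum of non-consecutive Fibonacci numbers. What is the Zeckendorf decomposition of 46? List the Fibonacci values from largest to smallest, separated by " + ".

34 + 8 + 3 + 1

Repeatedly subtract the largest Fibonacci number that fits:
take 34 (≤ 46); 46 − 34 = 12
take 8 (≤ 12); 12 − 8 = 4
take 3 (≤ 4); 4 − 3 = 1
take 1 (≤ 1); 1 − 1 = 0
So 46 = 34 + 8 + 3 + 1, with no two terms consecutive in the sequence.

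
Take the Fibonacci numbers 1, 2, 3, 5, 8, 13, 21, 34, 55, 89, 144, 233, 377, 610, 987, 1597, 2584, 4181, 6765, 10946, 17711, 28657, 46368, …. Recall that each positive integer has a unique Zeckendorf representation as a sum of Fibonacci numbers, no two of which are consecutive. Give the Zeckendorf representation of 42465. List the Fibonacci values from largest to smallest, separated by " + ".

28657 ≤ 42465 < 46368, so take 28657; remainder 13808
10946 ≤ 13808 < 17711, so take 10946; remainder 2862
2584 ≤ 2862 < 4181, so take 2584; remainder 278
233 ≤ 278 < 377, so take 233; remainder 45
34 ≤ 45 < 55, so take 34; remainder 11
8 ≤ 11 < 13, so take 8; remainder 3
3 ≤ 3 < 5, so take 3; remainder 0
So 42465 = 28657 + 10946 + 2584 + 233 + 34 + 8 + 3, with no two terms consecutive in the sequence.

28657 + 10946 + 2584 + 233 + 34 + 8 + 3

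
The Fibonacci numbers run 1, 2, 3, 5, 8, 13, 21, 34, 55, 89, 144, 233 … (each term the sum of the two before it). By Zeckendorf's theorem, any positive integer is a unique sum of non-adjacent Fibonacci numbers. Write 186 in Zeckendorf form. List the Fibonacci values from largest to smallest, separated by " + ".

Repeatedly subtract the largest Fibonacci number that fits:
186 − 144 = 42
42 − 34 = 8
8 − 8 = 0
So 186 = 144 + 34 + 8, with no two terms consecutive in the sequence.

144 + 34 + 8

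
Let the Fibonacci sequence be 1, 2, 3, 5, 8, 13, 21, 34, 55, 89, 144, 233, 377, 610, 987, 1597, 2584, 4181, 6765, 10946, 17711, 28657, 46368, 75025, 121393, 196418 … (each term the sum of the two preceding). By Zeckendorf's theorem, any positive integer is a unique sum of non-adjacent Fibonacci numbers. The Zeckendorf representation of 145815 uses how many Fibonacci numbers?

8

subtract 121393 from 145815: 24422 remains
subtract 17711 from 24422: 6711 remains
subtract 4181 from 6711: 2530 remains
subtract 1597 from 2530: 933 remains
subtract 610 from 933: 323 remains
subtract 233 from 323: 90 remains
subtract 89 from 90: 1 remains
subtract 1 from 1: 0 remains
145815 = 121393 + 17711 + 4181 + 1597 + 610 + 233 + 89 + 1, which has 8 terms.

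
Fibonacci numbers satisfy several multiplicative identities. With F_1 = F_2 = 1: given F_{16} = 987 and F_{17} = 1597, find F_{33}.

3524578

By F_{2k+1} = F_k² + F_{k+1}²: F_{33} = 987² + 1597² = 974169 + 2550409 = 3524578.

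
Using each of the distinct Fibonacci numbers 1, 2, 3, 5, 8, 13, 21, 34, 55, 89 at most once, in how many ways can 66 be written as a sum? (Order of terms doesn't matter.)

7

Starting from the Zeckendorf form and repeatedly splitting a term F_k into F_{k−1} + F_{k−2} (when neither is already used) reaches every representation.
66 = 55+8+3 = 55+8+2+1 = 34+21+8+3 = … (4 more), for 7 in all.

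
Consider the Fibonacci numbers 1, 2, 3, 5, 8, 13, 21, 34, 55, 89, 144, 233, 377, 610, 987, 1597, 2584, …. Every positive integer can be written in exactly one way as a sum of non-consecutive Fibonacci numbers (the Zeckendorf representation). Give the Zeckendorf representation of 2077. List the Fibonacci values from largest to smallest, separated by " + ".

Greedy algorithm:
take 1597 (≤ 2077); 2077 − 1597 = 480
take 377 (≤ 480); 480 − 377 = 103
take 89 (≤ 103); 103 − 89 = 14
take 13 (≤ 14); 14 − 13 = 1
take 1 (≤ 1); 1 − 1 = 0
So 2077 = 1597 + 377 + 89 + 13 + 1, with no two terms consecutive in the sequence.

1597 + 377 + 89 + 13 + 1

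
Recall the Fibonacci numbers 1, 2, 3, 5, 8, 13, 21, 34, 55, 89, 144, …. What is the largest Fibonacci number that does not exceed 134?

89 ≤ 134 < 144, so the largest Fibonacci number not exceeding 134 is 89.

89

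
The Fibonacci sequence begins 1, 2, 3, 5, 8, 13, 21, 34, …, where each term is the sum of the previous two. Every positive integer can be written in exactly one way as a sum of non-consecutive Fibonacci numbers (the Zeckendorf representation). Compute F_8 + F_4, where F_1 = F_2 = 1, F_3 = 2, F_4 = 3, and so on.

F_8 + F_4 = 21 + 3 = 24.

24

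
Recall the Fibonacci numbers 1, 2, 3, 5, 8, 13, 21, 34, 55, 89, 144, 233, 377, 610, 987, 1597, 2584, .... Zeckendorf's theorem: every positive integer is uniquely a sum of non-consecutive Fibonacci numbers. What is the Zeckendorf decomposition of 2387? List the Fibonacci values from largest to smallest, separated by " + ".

1597 + 610 + 144 + 34 + 2

2387: greatest Fibonacci not exceeding it is 1597, leaving 790
790: greatest Fibonacci not exceeding it is 610, leaving 180
180: greatest Fibonacci not exceeding it is 144, leaving 36
36: greatest Fibonacci not exceeding it is 34, leaving 2
2: greatest Fibonacci not exceeding it is 2, leaving 0
So 2387 = 1597 + 610 + 144 + 34 + 2, with no two terms consecutive in the sequence.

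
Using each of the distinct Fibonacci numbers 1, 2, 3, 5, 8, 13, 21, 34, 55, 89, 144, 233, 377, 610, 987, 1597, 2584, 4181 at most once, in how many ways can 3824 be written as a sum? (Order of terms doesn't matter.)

3824 = 2584+987+233+13+5+2 = 2584+987+144+89+13+5+2 = 2584+610+377+233+13+5+2 = … (6 more), for 9 in all.

9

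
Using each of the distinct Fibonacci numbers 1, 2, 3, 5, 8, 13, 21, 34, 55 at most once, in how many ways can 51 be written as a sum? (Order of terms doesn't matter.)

3

51 = 34+13+3+1 = 34+8+5+3+1 = 21+13+8+5+3+1 — 3 representations.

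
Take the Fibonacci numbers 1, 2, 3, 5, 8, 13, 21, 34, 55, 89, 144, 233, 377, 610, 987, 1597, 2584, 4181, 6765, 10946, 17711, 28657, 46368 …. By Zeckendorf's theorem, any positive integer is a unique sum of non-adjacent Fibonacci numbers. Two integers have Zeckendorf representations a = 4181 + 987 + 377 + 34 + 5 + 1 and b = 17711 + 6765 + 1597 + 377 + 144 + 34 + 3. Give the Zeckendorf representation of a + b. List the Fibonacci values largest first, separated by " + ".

28657 + 2584 + 610 + 233 + 89 + 34 + 8 + 1

The two numbers are 5585 and 26631, so their sum is 32216.
Greedy algorithm:
32216: greatest Fibonacci not exceeding it is 28657, leaving 3559
3559: greatest Fibonacci not exceeding it is 2584, leaving 975
975: greatest Fibonacci not exceeding it is 610, leaving 365
365: greatest Fibonacci not exceeding it is 233, leaving 132
132: greatest Fibonacci not exceeding it is 89, leaving 43
43: greatest Fibonacci not exceeding it is 34, leaving 9
9: greatest Fibonacci not exceeding it is 8, leaving 1
1: greatest Fibonacci not exceeding it is 1, leaving 0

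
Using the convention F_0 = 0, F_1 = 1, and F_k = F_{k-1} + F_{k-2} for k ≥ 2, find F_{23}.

28657

Iterating the recurrence up to F_{17} = 1597 and F_{16} = 987:
F_{18} = F_{17} + F_{16} = 1597 + 987 = 2584
F_{19} = F_{18} + F_{17} = 2584 + 1597 = 4181
F_{20} = F_{19} + F_{18} = 4181 + 2584 = 6765
F_{21} = F_{20} + F_{19} = 6765 + 4181 = 10946
F_{22} = F_{21} + F_{20} = 10946 + 6765 = 17711
F_{23} = F_{22} + F_{21} = 17711 + 10946 = 28657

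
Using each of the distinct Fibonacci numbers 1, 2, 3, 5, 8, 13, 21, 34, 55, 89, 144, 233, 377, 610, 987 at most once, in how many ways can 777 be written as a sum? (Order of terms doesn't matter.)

777 = 610+144+21+2 = 610+144+13+8+2 = 610+89+55+21+2 = 377+233+144+21+2 = 610+144+13+5+3+2 = … (11 more), for 16 in all.

16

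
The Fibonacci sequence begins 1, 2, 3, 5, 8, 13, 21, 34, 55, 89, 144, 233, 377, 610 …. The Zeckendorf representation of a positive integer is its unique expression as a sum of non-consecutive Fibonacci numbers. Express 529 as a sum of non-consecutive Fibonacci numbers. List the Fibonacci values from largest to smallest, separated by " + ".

377 + 144 + 8

377 ≤ 529 < 610, so take 377; remainder 152
144 ≤ 152 < 233, so take 144; remainder 8
8 ≤ 8 < 13, so take 8; remainder 0
So 529 = 377 + 144 + 8, with no two terms consecutive in the sequence.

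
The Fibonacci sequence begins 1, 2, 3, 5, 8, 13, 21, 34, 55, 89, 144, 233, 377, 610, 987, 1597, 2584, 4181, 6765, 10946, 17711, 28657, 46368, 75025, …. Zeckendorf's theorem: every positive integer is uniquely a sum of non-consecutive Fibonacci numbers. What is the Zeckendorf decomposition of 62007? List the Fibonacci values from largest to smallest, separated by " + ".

Greedy algorithm:
subtract 46368 from 62007: 15639 remains
subtract 10946 from 15639: 4693 remains
subtract 4181 from 4693: 512 remains
subtract 377 from 512: 135 remains
subtract 89 from 135: 46 remains
subtract 34 from 46: 12 remains
subtract 8 from 12: 4 remains
subtract 3 from 4: 1 remains
subtract 1 from 1: 0 remains
So 62007 = 46368 + 10946 + 4181 + 377 + 89 + 34 + 8 + 3 + 1, with no two terms consecutive in the sequence.

46368 + 10946 + 4181 + 377 + 89 + 34 + 8 + 3 + 1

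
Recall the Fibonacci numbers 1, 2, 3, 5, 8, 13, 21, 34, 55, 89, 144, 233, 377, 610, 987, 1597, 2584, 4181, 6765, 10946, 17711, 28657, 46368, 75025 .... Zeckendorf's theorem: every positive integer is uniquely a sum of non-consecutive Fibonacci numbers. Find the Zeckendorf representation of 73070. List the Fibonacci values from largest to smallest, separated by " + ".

Greedily peel off the largest Fibonacci term at each step:
73070: greatest Fibonacci not exceeding it is 46368, leaving 26702
26702: greatest Fibonacci not exceeding it is 17711, leaving 8991
8991: greatest Fibonacci not exceeding it is 6765, leaving 2226
2226: greatest Fibonacci not exceeding it is 1597, leaving 629
629: greatest Fibonacci not exceeding it is 610, leaving 19
19: greatest Fibonacci not exceeding it is 13, leaving 6
6: greatest Fibonacci not exceeding it is 5, leaving 1
1: greatest Fibonacci not exceeding it is 1, leaving 0
So 73070 = 46368 + 17711 + 6765 + 1597 + 610 + 13 + 5 + 1, with no two terms consecutive in the sequence.

46368 + 17711 + 6765 + 1597 + 610 + 13 + 5 + 1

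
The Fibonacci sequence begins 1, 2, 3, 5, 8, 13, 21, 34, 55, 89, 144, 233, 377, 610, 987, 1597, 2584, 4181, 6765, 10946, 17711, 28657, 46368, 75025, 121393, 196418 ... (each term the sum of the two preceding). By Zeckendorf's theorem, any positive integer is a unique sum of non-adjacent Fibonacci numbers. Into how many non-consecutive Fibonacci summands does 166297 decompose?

121393 ≤ 166297 < 196418, so take 121393; remainder 44904
28657 ≤ 44904 < 46368, so take 28657; remainder 16247
10946 ≤ 16247 < 17711, so take 10946; remainder 5301
4181 ≤ 5301 < 6765, so take 4181; remainder 1120
987 ≤ 1120 < 1597, so take 987; remainder 133
89 ≤ 133 < 144, so take 89; remainder 44
34 ≤ 44 < 55, so take 34; remainder 10
8 ≤ 10 < 13, so take 8; remainder 2
2 ≤ 2 < 3, so take 2; remainder 0
166297 = 121393 + 28657 + 10946 + 4181 + 987 + 89 + 34 + 8 + 2, which has 9 terms.

9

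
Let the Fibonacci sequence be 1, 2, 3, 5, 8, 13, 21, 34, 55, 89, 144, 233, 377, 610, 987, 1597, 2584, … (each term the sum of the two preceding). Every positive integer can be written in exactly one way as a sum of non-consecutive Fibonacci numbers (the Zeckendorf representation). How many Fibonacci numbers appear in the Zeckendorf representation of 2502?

6

1597 ≤ 2502 < 2584, so take 1597; remainder 905
610 ≤ 905 < 987, so take 610; remainder 295
233 ≤ 295 < 377, so take 233; remainder 62
55 ≤ 62 < 89, so take 55; remainder 7
5 ≤ 7 < 8, so take 5; remainder 2
2 ≤ 2 < 3, so take 2; remainder 0
2502 = 1597 + 610 + 233 + 55 + 5 + 2, which has 6 terms.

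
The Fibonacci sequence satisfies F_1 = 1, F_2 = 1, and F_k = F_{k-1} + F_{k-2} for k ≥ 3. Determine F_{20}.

6765

Iterating the recurrence up to F_{15} = 610 and F_{14} = 377:
F_{16} = F_{15} + F_{14} = 610 + 377 = 987
F_{17} = F_{16} + F_{15} = 987 + 610 = 1597
F_{18} = F_{17} + F_{16} = 1597 + 987 = 2584
F_{19} = F_{18} + F_{17} = 2584 + 1597 = 4181
F_{20} = F_{19} + F_{18} = 4181 + 2584 = 6765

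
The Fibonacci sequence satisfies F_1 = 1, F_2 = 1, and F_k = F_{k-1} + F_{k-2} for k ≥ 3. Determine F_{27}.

196418

Iterating the recurrence up to F_{19} = 4181 and F_{18} = 2584:
F_{20} = F_{19} + F_{18} = 4181 + 2584 = 6765
F_{21} = F_{20} + F_{19} = 6765 + 4181 = 10946
F_{22} = F_{21} + F_{20} = 10946 + 6765 = 17711
F_{23} = F_{22} + F_{21} = 17711 + 10946 = 28657
F_{24} = F_{23} + F_{22} = 28657 + 17711 = 46368
F_{25} = F_{24} + F_{23} = 46368 + 28657 = 75025
F_{26} = F_{25} + F_{24} = 75025 + 46368 = 121393
F_{27} = F_{26} + F_{25} = 121393 + 75025 = 196418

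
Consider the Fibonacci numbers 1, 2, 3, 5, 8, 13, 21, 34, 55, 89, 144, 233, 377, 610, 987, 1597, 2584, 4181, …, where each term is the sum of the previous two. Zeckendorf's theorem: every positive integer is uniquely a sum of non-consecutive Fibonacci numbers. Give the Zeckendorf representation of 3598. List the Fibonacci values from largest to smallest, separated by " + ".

3598 − 2584 = 1014
1014 − 987 = 27
27 − 21 = 6
6 − 5 = 1
1 − 1 = 0
So 3598 = 2584 + 987 + 21 + 5 + 1, with no two terms consecutive in the sequence.

2584 + 987 + 21 + 5 + 1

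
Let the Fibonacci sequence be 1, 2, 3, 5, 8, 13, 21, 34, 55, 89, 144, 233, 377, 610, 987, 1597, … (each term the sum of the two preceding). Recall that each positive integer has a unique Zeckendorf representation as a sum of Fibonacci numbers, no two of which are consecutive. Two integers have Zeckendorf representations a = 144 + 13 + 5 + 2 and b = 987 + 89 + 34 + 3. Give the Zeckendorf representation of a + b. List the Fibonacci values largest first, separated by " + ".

987 + 233 + 55 + 2

The two numbers are 164 and 1113, so their sum is 1277.
subtract 987 from 1277: 290 remains
subtract 233 from 290: 57 remains
subtract 55 from 57: 2 remains
subtract 2 from 2: 0 remains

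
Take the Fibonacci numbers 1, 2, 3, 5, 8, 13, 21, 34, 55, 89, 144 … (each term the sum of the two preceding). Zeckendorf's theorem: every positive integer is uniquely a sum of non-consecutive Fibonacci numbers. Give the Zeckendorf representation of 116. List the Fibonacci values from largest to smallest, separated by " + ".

89 + 21 + 5 + 1

116 − 89 = 27
27 − 21 = 6
6 − 5 = 1
1 − 1 = 0
So 116 = 89 + 21 + 5 + 1, with no two terms consecutive in the sequence.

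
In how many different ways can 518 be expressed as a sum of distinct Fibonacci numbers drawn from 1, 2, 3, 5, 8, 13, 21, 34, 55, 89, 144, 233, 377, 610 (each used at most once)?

Starting from the Zeckendorf form and repeatedly splitting a term F_k into F_{k−1} + F_{k−2} (when neither is already used) reaches every representation.
518 = 377+89+34+13+5 = 377+89+34+13+3+2 = 233+144+89+34+13+5 = … (7 more), for 10 in all.

10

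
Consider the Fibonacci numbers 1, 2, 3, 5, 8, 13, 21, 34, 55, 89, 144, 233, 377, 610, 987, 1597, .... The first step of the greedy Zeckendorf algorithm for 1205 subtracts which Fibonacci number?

987 ≤ 1205 < 1597, so the largest Fibonacci number not exceeding 1205 is 987.

987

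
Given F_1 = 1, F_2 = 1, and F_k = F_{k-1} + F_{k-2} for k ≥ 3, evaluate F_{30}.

832040

Iterating the recurrence up to F_{22} = 17711 and F_{21} = 10946:
F_{23} = F_{22} + F_{21} = 17711 + 10946 = 28657
F_{24} = F_{23} + F_{22} = 28657 + 17711 = 46368
F_{25} = F_{24} + F_{23} = 46368 + 28657 = 75025
F_{26} = F_{25} + F_{24} = 75025 + 46368 = 121393
F_{27} = F_{26} + F_{25} = 121393 + 75025 = 196418
F_{28} = F_{27} + F_{26} = 196418 + 121393 = 317811
F_{29} = F_{28} + F_{27} = 317811 + 196418 = 514229
F_{30} = F_{29} + F_{28} = 514229 + 317811 = 832040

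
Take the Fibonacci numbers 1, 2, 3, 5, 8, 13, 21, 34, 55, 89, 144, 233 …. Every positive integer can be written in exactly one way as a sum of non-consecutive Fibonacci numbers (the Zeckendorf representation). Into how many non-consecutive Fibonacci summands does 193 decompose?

4

Greedily peel off the largest Fibonacci term at each step:
144 ≤ 193 < 233, so take 144; remainder 49
34 ≤ 49 < 55, so take 34; remainder 15
13 ≤ 15 < 21, so take 13; remainder 2
2 ≤ 2 < 3, so take 2; remainder 0
193 = 144 + 34 + 13 + 2, which has 4 terms.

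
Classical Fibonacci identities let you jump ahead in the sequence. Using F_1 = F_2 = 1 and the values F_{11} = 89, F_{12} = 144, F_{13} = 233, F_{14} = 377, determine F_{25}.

75025

By the addition formula F_{m+n} = F_m F_{n+1} + F_{m−1} F_n with m=12, n=13: F_{25} = 144·377 + 89·233 = 54288 + 20737 = 75025.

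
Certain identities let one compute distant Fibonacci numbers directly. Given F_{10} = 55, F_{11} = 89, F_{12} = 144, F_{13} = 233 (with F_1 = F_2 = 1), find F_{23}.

28657

By the addition formula F_{m+n} = F_m F_{n+1} + F_{m−1} F_n with m=13, n=10: F_{23} = 233·89 + 144·55 = 20737 + 7920 = 28657.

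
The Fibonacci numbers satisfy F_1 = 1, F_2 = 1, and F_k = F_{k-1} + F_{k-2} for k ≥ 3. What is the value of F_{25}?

Iterating the recurrence up to F_{19} = 4181 and F_{18} = 2584:
F_{20} = F_{19} + F_{18} = 4181 + 2584 = 6765
F_{21} = F_{20} + F_{19} = 6765 + 4181 = 10946
F_{22} = F_{21} + F_{20} = 10946 + 6765 = 17711
F_{23} = F_{22} + F_{21} = 17711 + 10946 = 28657
F_{24} = F_{23} + F_{22} = 28657 + 17711 = 46368
F_{25} = F_{24} + F_{23} = 46368 + 28657 = 75025

75025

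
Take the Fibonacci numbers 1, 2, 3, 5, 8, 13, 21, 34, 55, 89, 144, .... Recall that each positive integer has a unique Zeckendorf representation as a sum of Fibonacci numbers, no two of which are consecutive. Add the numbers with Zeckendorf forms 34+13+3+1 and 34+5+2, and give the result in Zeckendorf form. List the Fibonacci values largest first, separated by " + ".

The two numbers are 51 and 41, so their sum is 92.
Greedy algorithm:
92: greatest Fibonacci not exceeding it is 89, leaving 3
3: greatest Fibonacci not exceeding it is 3, leaving 0

89 + 3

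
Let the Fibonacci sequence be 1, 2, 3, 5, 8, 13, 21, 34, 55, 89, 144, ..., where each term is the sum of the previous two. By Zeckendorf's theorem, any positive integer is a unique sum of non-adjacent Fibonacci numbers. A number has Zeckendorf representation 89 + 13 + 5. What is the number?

89 + 13 + 5 = 107.

107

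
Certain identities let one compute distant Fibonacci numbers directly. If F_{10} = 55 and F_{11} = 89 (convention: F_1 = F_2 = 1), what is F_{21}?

10946

By F_{2k+1} = F_k² + F_{k+1}²: F_{21} = 55² + 89² = 3025 + 7921 = 10946.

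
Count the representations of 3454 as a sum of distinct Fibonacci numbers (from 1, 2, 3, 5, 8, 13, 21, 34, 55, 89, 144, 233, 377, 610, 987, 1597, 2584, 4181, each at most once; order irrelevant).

3454 = 2584+610+233+21+5+1 = 2584+610+233+21+3+2+1 = 2584+610+233+13+8+5+1 = 2584+610+144+89+21+5+1 = 2584+610+233+13+8+3+2+1 = … (35 more), for 40 in all.

40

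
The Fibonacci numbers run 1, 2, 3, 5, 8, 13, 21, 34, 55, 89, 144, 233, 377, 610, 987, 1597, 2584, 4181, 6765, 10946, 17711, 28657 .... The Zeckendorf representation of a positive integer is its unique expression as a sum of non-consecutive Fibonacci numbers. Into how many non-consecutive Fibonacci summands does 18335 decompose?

4

18335: greatest Fibonacci not exceeding it is 17711, leaving 624
624: greatest Fibonacci not exceeding it is 610, leaving 14
14: greatest Fibonacci not exceeding it is 13, leaving 1
1: greatest Fibonacci not exceeding it is 1, leaving 0
18335 = 17711 + 610 + 13 + 1, which has 4 terms.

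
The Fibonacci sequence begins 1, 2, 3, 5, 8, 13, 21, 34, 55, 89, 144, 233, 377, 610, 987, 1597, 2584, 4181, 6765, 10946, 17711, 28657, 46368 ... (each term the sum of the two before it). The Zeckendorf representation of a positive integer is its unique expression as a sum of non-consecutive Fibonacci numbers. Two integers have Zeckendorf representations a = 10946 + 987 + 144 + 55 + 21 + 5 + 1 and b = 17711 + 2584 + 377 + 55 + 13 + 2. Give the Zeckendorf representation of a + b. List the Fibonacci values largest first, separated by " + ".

The two numbers are 12159 and 20742, so their sum is 32901.
32901 − 28657 = 4244
4244 − 4181 = 63
63 − 55 = 8
8 − 8 = 0

28657 + 4181 + 55 + 8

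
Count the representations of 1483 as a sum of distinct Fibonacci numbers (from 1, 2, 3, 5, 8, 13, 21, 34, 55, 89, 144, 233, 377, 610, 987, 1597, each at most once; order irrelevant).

18

1483 = 987+377+89+21+8+1 = 987+377+89+21+5+3+1 = 987+377+55+34+21+8+1 = … (15 more), for 18 in all.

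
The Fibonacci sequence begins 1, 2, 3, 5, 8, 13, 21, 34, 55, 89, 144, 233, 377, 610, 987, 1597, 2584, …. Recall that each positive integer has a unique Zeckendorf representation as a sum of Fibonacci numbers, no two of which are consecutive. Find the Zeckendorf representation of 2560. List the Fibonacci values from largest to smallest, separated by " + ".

Greedily peel off the largest Fibonacci term at each step:
subtract 1597 from 2560: 963 remains
subtract 610 from 963: 353 remains
subtract 233 from 353: 120 remains
subtract 89 from 120: 31 remains
subtract 21 from 31: 10 remains
subtract 8 from 10: 2 remains
subtract 2 from 2: 0 remains
So 2560 = 1597 + 610 + 233 + 89 + 21 + 8 + 2, with no two terms consecutive in the sequence.

1597 + 610 + 233 + 89 + 21 + 8 + 2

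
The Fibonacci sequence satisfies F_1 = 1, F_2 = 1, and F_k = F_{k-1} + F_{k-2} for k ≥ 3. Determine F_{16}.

987

Iterating the recurrence up to F_{12} = 144 and F_{11} = 89:
F_{13} = F_{12} + F_{11} = 144 + 89 = 233
F_{14} = F_{13} + F_{12} = 233 + 144 = 377
F_{15} = F_{14} + F_{13} = 377 + 233 = 610
F_{16} = F_{15} + F_{14} = 610 + 377 = 987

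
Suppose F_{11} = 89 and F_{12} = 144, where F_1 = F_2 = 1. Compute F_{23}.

28657

By F_{2k+1} = F_k² + F_{k+1}²: F_{23} = 89² + 144² = 7921 + 20736 = 28657.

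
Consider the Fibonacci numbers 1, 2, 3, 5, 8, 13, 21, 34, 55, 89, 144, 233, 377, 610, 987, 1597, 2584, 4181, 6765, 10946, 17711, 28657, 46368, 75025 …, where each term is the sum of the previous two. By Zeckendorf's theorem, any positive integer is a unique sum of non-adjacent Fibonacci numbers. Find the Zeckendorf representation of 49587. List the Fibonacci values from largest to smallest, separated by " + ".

46368 + 2584 + 610 + 21 + 3 + 1

Repeatedly subtract the largest Fibonacci number that fits:
take 46368 (≤ 49587); 49587 − 46368 = 3219
take 2584 (≤ 3219); 3219 − 2584 = 635
take 610 (≤ 635); 635 − 610 = 25
take 21 (≤ 25); 25 − 21 = 4
take 3 (≤ 4); 4 − 3 = 1
take 1 (≤ 1); 1 − 1 = 0
So 49587 = 46368 + 2584 + 610 + 21 + 3 + 1, with no two terms consecutive in the sequence.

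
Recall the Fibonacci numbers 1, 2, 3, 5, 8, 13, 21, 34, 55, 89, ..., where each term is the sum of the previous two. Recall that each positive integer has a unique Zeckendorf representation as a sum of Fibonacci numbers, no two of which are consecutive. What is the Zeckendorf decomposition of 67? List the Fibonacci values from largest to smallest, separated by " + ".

Greedily peel off the largest Fibonacci term at each step:
55 ≤ 67 < 89, so take 55; remainder 12
8 ≤ 12 < 13, so take 8; remainder 4
3 ≤ 4 < 5, so take 3; remainder 1
1 ≤ 1 < 2, so take 1; remainder 0
So 67 = 55 + 8 + 3 + 1, with no two terms consecutive in the sequence.

55 + 8 + 3 + 1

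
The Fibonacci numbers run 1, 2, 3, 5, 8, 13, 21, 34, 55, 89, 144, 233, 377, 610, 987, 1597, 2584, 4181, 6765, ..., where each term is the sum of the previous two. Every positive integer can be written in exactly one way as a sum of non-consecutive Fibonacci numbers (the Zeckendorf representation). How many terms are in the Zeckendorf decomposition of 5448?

Greedily peel off the largest Fibonacci term at each step:
take 4181 (≤ 5448); 5448 − 4181 = 1267
take 987 (≤ 1267); 1267 − 987 = 280
take 233 (≤ 280); 280 − 233 = 47
take 34 (≤ 47); 47 − 34 = 13
take 13 (≤ 13); 13 − 13 = 0
5448 = 4181 + 987 + 233 + 34 + 13, which has 5 terms.

5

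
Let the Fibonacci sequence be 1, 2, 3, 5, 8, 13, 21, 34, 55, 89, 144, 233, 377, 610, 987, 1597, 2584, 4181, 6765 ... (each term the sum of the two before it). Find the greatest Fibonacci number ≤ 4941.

4181

4181 ≤ 4941 < 6765, so the largest Fibonacci number not exceeding 4941 is 4181.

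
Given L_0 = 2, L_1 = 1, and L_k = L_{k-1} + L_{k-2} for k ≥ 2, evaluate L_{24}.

Iterating the recurrence up to L_{17} = 3571 and L_{16} = 2207:
L_{18} = L_{17} + L_{16} = 3571 + 2207 = 5778
L_{19} = L_{18} + L_{17} = 5778 + 3571 = 9349
L_{20} = L_{19} + L_{18} = 9349 + 5778 = 15127
L_{21} = L_{20} + L_{19} = 15127 + 9349 = 24476
L_{22} = L_{21} + L_{20} = 24476 + 15127 = 39603
L_{23} = L_{22} + L_{21} = 39603 + 24476 = 64079
L_{24} = L_{23} + L_{22} = 64079 + 39603 = 103682

103682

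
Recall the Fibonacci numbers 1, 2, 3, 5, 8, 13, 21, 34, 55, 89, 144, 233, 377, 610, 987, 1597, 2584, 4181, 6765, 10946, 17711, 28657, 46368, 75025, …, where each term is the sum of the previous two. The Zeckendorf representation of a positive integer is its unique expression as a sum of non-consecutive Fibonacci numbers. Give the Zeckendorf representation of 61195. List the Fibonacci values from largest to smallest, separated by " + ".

Greedy algorithm:
take 46368 (≤ 61195); 61195 − 46368 = 14827
take 10946 (≤ 14827); 14827 − 10946 = 3881
take 2584 (≤ 3881); 3881 − 2584 = 1297
take 987 (≤ 1297); 1297 − 987 = 310
take 233 (≤ 310); 310 − 233 = 77
take 55 (≤ 77); 77 − 55 = 22
take 21 (≤ 22); 22 − 21 = 1
take 1 (≤ 1); 1 − 1 = 0
So 61195 = 46368 + 10946 + 2584 + 987 + 233 + 55 + 21 + 1, with no two terms consecutive in the sequence.

46368 + 10946 + 2584 + 987 + 233 + 55 + 21 + 1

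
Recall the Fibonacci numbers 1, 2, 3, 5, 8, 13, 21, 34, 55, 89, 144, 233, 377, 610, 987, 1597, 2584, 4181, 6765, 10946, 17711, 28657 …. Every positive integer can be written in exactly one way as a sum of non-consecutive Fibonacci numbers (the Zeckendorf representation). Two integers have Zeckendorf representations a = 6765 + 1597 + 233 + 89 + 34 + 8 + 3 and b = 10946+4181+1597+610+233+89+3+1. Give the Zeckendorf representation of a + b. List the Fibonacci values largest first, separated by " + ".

17711 + 6765 + 1597 + 233 + 55 + 21 + 5 + 2

The two numbers are 8729 and 17660, so their sum is 26389.
subtract 17711 from 26389: 8678 remains
subtract 6765 from 8678: 1913 remains
subtract 1597 from 1913: 316 remains
subtract 233 from 316: 83 remains
subtract 55 from 83: 28 remains
subtract 21 from 28: 7 remains
subtract 5 from 7: 2 remains
subtract 2 from 2: 0 remains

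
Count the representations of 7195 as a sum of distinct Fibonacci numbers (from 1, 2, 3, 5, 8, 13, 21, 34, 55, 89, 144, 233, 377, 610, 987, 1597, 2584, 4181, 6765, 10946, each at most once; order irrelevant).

44

Starting from the Zeckendorf form and repeatedly splitting a term F_k into F_{k−1} + F_{k−2} (when neither is already used) reaches every representation.
7195 = 6765+377+34+13+5+1 = 6765+377+34+13+3+2+1 = 6765+233+144+34+13+5+1 = … (41 more), for 44 in all.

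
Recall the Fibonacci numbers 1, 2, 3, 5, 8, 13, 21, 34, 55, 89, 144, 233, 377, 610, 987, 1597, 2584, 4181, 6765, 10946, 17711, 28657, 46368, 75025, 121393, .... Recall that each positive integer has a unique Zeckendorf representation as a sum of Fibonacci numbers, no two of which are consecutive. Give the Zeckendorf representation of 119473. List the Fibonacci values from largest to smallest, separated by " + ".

119473: greatest Fibonacci not exceeding it is 75025, leaving 44448
44448: greatest Fibonacci not exceeding it is 28657, leaving 15791
15791: greatest Fibonacci not exceeding it is 10946, leaving 4845
4845: greatest Fibonacci not exceeding it is 4181, leaving 664
664: greatest Fibonacci not exceeding it is 610, leaving 54
54: greatest Fibonacci not exceeding it is 34, leaving 20
20: greatest Fibonacci not exceeding it is 13, leaving 7
7: greatest Fibonacci not exceeding it is 5, leaving 2
2: greatest Fibonacci not exceeding it is 2, leaving 0
So 119473 = 75025 + 28657 + 10946 + 4181 + 610 + 34 + 13 + 5 + 2, with no two terms consecutive in the sequence.

75025 + 28657 + 10946 + 4181 + 610 + 34 + 13 + 5 + 2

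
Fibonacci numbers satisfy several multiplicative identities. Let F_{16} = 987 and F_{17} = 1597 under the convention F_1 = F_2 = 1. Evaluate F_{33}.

3524578

By F_{2k+1} = F_k² + F_{k+1}²: F_{33} = 987² + 1597² = 974169 + 2550409 = 3524578.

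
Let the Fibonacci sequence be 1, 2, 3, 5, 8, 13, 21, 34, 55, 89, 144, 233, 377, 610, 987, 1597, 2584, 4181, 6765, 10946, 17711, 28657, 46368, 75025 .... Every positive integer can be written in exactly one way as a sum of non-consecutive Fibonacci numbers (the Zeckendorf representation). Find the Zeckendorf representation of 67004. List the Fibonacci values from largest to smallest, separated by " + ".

Greedy algorithm:
subtract 46368 from 67004: 20636 remains
subtract 17711 from 20636: 2925 remains
subtract 2584 from 2925: 341 remains
subtract 233 from 341: 108 remains
subtract 89 from 108: 19 remains
subtract 13 from 19: 6 remains
subtract 5 from 6: 1 remains
subtract 1 from 1: 0 remains
So 67004 = 46368 + 17711 + 2584 + 233 + 89 + 13 + 5 + 1, with no two terms consecutive in the sequence.

46368 + 17711 + 2584 + 233 + 89 + 13 + 5 + 1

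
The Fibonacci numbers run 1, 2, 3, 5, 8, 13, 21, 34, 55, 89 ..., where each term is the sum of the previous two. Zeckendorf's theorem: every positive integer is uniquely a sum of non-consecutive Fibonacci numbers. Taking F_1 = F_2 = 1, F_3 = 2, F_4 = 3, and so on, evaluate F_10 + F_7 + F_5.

73

F_10 + F_7 + F_5 = 55 + 13 + 5 = 73.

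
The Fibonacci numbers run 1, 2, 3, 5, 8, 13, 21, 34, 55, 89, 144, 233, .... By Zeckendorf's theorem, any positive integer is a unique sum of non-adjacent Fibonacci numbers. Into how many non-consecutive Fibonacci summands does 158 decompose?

Greedy algorithm:
158: greatest Fibonacci not exceeding it is 144, leaving 14
14: greatest Fibonacci not exceeding it is 13, leaving 1
1: greatest Fibonacci not exceeding it is 1, leaving 0
158 = 144 + 13 + 1, which has 3 terms.

3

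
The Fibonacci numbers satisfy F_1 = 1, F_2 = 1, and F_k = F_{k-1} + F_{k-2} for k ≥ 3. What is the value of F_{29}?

Iterating the recurrence up to F_{22} = 17711 and F_{21} = 10946:
F_{23} = F_{22} + F_{21} = 17711 + 10946 = 28657
F_{24} = F_{23} + F_{22} = 28657 + 17711 = 46368
F_{25} = F_{24} + F_{23} = 46368 + 28657 = 75025
F_{26} = F_{25} + F_{24} = 75025 + 46368 = 121393
F_{27} = F_{26} + F_{25} = 121393 + 75025 = 196418
F_{28} = F_{27} + F_{26} = 196418 + 121393 = 317811
F_{29} = F_{28} + F_{27} = 317811 + 196418 = 514229

514229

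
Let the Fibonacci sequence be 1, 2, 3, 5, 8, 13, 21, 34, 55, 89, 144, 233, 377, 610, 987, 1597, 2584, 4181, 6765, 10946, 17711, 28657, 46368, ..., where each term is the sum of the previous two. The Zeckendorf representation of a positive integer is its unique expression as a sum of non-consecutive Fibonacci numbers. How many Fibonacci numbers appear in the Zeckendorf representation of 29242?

6

largest Fibonacci ≤ 29242 is 28657; 29242 − 28657 = 585
largest Fibonacci ≤ 585 is 377; 585 − 377 = 208
largest Fibonacci ≤ 208 is 144; 208 − 144 = 64
largest Fibonacci ≤ 64 is 55; 64 − 55 = 9
largest Fibonacci ≤ 9 is 8; 9 − 8 = 1
largest Fibonacci ≤ 1 is 1; 1 − 1 = 0
29242 = 28657 + 377 + 144 + 55 + 8 + 1, which has 6 terms.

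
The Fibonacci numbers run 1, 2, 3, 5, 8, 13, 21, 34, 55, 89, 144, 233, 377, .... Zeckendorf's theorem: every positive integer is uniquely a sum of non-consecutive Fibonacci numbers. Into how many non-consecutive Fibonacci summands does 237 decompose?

Repeatedly subtract the largest Fibonacci number that fits:
233 ≤ 237 < 377, so take 233; remainder 4
3 ≤ 4 < 5, so take 3; remainder 1
1 ≤ 1 < 2, so take 1; remainder 0
237 = 233 + 3 + 1, which has 3 terms.

3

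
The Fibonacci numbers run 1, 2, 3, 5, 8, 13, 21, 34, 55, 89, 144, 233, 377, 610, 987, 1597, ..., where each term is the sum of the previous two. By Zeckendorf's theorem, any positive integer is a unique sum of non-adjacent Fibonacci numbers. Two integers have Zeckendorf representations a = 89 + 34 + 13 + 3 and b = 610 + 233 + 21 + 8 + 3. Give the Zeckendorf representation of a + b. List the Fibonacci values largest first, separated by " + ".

987 + 21 + 5 + 1

The two numbers are 139 and 875, so their sum is 1014.
take 987 (≤ 1014); 1014 − 987 = 27
take 21 (≤ 27); 27 − 21 = 6
take 5 (≤ 6); 6 − 5 = 1
take 1 (≤ 1); 1 − 1 = 0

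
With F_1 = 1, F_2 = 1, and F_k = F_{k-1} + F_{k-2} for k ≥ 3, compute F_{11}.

89

Iterating the recurrence up to F_{7} = 13 and F_{6} = 8:
F_{8} = F_{7} + F_{6} = 13 + 8 = 21
F_{9} = F_{8} + F_{7} = 21 + 13 = 34
F_{10} = F_{9} + F_{8} = 34 + 21 = 55
F_{11} = F_{10} + F_{9} = 55 + 34 = 89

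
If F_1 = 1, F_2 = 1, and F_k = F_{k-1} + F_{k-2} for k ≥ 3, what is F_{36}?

Iterating the recurrence up to F_{29} = 514229 and F_{28} = 317811:
F_{30} = F_{29} + F_{28} = 514229 + 317811 = 832040
F_{31} = F_{30} + F_{29} = 832040 + 514229 = 1346269
F_{32} = F_{31} + F_{30} = 1346269 + 832040 = 2178309
F_{33} = F_{32} + F_{31} = 2178309 + 1346269 = 3524578
F_{34} = F_{33} + F_{32} = 3524578 + 2178309 = 5702887
F_{35} = F_{34} + F_{33} = 5702887 + 3524578 = 9227465
F_{36} = F_{35} + F_{34} = 9227465 + 5702887 = 14930352

14930352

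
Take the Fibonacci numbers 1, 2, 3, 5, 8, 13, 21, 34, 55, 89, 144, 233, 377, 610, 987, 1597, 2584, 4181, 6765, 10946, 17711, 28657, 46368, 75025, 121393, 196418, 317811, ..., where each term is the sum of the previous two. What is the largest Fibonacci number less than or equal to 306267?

196418 ≤ 306267 < 317811, so the largest Fibonacci number not exceeding 306267 is 196418.

196418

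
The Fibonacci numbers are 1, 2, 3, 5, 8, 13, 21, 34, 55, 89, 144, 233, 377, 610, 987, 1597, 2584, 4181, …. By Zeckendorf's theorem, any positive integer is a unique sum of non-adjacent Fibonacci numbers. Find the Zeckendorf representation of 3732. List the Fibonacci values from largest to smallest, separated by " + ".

largest Fibonacci ≤ 3732 is 2584; 3732 − 2584 = 1148
largest Fibonacci ≤ 1148 is 987; 1148 − 987 = 161
largest Fibonacci ≤ 161 is 144; 161 − 144 = 17
largest Fibonacci ≤ 17 is 13; 17 − 13 = 4
largest Fibonacci ≤ 4 is 3; 4 − 3 = 1
largest Fibonacci ≤ 1 is 1; 1 − 1 = 0
So 3732 = 2584 + 987 + 144 + 13 + 3 + 1, with no two terms consecutive in the sequence.

2584 + 987 + 144 + 13 + 3 + 1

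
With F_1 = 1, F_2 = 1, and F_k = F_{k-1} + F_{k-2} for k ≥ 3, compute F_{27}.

196418

Iterating the recurrence up to F_{23} = 28657 and F_{22} = 17711:
F_{24} = F_{23} + F_{22} = 28657 + 17711 = 46368
F_{25} = F_{24} + F_{23} = 46368 + 28657 = 75025
F_{26} = F_{25} + F_{24} = 75025 + 46368 = 121393
F_{27} = F_{26} + F_{25} = 121393 + 75025 = 196418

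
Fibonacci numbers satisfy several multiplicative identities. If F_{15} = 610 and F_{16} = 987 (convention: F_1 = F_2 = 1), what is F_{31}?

1346269

By F_{2k+1} = F_k² + F_{k+1}²: F_{31} = 610² + 987² = 372100 + 974169 = 1346269.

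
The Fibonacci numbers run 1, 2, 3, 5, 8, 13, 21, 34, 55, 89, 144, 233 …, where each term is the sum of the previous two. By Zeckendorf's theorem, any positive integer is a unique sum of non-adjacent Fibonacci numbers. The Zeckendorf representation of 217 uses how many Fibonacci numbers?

4

Repeatedly subtract the largest Fibonacci number that fits:
subtract 144 from 217: 73 remains
subtract 55 from 73: 18 remains
subtract 13 from 18: 5 remains
subtract 5 from 5: 0 remains
217 = 144 + 55 + 13 + 5, which has 4 terms.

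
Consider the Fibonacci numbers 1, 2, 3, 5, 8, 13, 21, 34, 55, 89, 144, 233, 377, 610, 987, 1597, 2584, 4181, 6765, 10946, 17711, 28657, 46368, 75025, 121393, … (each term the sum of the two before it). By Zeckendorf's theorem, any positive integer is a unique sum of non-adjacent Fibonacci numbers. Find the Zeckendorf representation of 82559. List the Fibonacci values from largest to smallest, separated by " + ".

Repeatedly subtract the largest Fibonacci number that fits:
75025 ≤ 82559 < 121393, so take 75025; remainder 7534
6765 ≤ 7534 < 10946, so take 6765; remainder 769
610 ≤ 769 < 987, so take 610; remainder 159
144 ≤ 159 < 233, so take 144; remainder 15
13 ≤ 15 < 21, so take 13; remainder 2
2 ≤ 2 < 3, so take 2; remainder 0
So 82559 = 75025 + 6765 + 610 + 144 + 13 + 2, with no two terms consecutive in the sequence.

75025 + 6765 + 610 + 144 + 13 + 2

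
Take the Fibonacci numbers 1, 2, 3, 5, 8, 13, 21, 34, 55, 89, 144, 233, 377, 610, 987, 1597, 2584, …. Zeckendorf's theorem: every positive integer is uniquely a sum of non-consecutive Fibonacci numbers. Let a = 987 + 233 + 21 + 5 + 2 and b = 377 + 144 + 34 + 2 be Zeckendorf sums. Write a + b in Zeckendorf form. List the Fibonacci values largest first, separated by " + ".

The two numbers are 1248 and 557, so their sum is 1805.
1597 ≤ 1805 < 2584, so take 1597; remainder 208
144 ≤ 208 < 233, so take 144; remainder 64
55 ≤ 64 < 89, so take 55; remainder 9
8 ≤ 9 < 13, so take 8; remainder 1
1 ≤ 1 < 2, so take 1; remainder 0

1597 + 144 + 55 + 8 + 1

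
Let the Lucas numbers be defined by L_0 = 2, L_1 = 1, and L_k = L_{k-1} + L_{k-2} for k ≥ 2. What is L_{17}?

3571

Iterating the recurrence up to L_{12} = 322 and L_{11} = 199:
L_{13} = L_{12} + L_{11} = 322 + 199 = 521
L_{14} = L_{13} + L_{12} = 521 + 322 = 843
L_{15} = L_{14} + L_{13} = 843 + 521 = 1364
L_{16} = L_{15} + L_{14} = 1364 + 843 = 2207
L_{17} = L_{16} + L_{15} = 2207 + 1364 = 3571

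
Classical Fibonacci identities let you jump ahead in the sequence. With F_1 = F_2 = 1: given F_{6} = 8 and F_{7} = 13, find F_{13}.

233

By F_{2k+1} = F_k² + F_{k+1}²: F_{13} = 8² + 13² = 64 + 169 = 233.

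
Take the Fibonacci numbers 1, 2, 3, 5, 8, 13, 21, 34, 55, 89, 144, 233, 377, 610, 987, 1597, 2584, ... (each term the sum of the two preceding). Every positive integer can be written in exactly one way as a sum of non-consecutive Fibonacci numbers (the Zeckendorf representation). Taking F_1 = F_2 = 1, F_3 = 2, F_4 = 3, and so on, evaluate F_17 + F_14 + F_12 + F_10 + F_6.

F_17 + F_14 + F_12 + F_10 + F_6 = 1597 + 377 + 144 + 55 + 8 = 2181.

2181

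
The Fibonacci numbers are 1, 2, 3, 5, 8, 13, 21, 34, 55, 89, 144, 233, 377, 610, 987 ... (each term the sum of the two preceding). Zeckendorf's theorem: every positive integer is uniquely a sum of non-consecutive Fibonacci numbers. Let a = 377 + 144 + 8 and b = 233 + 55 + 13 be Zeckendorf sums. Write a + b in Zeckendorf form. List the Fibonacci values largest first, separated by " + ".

610 + 144 + 55 + 21

The two numbers are 529 and 301, so their sum is 830.
Greedily peel off the largest Fibonacci term at each step:
subtract 610 from 830: 220 remains
subtract 144 from 220: 76 remains
subtract 55 from 76: 21 remains
subtract 21 from 21: 0 remains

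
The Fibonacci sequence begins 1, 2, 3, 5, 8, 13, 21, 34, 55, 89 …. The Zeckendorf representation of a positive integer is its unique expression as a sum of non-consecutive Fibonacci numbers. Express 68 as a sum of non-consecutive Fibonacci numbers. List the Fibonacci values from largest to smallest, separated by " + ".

Greedily peel off the largest Fibonacci term at each step:
take 55 (≤ 68); 68 − 55 = 13
take 13 (≤ 13); 13 − 13 = 0
So 68 = 55 + 13, with no two terms consecutive in the sequence.

55 + 13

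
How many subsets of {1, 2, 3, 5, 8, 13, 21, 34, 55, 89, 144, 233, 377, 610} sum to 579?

17

579 = 377+144+55+3 = 377+144+55+2+1 = 377+144+34+21+3 = … (14 more), for 17 in all.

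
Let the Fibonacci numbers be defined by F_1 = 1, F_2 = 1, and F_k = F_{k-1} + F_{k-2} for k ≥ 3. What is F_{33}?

3524578

Iterating the recurrence up to F_{28} = 317811 and F_{27} = 196418:
F_{29} = F_{28} + F_{27} = 317811 + 196418 = 514229
F_{30} = F_{29} + F_{28} = 514229 + 317811 = 832040
F_{31} = F_{30} + F_{29} = 832040 + 514229 = 1346269
F_{32} = F_{31} + F_{30} = 1346269 + 832040 = 2178309
F_{33} = F_{32} + F_{31} = 2178309 + 1346269 = 3524578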